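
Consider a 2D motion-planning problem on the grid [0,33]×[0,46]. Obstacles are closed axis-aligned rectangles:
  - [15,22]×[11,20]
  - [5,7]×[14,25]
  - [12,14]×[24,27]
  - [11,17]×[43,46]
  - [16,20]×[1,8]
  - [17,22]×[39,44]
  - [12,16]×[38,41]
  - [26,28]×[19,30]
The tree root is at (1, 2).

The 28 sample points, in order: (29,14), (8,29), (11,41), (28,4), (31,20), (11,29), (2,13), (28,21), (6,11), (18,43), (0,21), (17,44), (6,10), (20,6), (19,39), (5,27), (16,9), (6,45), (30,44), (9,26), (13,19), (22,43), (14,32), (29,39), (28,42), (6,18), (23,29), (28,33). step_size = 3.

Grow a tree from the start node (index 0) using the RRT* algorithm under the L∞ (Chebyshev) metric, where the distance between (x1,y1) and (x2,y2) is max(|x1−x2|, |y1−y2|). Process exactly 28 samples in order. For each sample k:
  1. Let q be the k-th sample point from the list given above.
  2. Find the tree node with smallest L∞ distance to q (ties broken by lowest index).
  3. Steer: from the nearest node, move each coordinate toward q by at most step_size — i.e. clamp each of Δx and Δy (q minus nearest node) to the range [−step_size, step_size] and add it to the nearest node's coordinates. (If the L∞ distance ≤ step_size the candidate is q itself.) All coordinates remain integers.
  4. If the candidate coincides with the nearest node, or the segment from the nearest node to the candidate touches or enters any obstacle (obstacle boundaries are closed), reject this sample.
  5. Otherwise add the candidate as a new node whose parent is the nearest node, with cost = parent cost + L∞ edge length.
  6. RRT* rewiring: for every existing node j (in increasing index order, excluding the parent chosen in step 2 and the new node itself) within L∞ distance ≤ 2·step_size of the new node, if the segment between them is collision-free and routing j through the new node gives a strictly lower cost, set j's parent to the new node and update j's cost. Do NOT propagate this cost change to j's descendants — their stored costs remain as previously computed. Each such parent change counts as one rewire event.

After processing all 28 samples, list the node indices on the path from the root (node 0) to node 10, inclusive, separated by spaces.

Path: 0 1 2 3 5 8 10

1. q=(29,14) nearest=0 d=28 new=(4,5) → add node 1 parent=0 cost=3
2. q=(8,29) nearest=1 d=24 new=(7,8) → add node 2 parent=1 cost=6
3. q=(11,41) nearest=2 d=33 new=(10,11) → add node 3 parent=2 cost=9
4. q=(28,4) nearest=3 d=18 new=(13,8) → add node 4 parent=3 cost=12
5. q=(31,20) nearest=4 d=18 new=(16,11) → blocked by [15,22]×[11,20], reject
6. q=(11,29) nearest=3 d=18 new=(11,14) → add node 5 parent=3 cost=12
7. q=(2,13) nearest=2 d=5 new=(4,11) → add node 6 parent=2 cost=9
8. q=(28,21) nearest=4 d=15 new=(16,11) → blocked by [15,22]×[11,20], reject
9. q=(6,11) nearest=6 d=2 new=(6,11) → add node 7 parent=6 cost=11
10. q=(18,43) nearest=5 d=29 new=(14,17) → add node 8 parent=5 cost=15
11. q=(0,21) nearest=3 d=10 new=(7,14) → blocked by [5,7]×[14,25], reject
12. q=(17,44) nearest=8 d=27 new=(17,20) → blocked by [15,22]×[11,20], reject
13. q=(6,10) nearest=7 d=1 new=(6,10) → add node 9 parent=7 cost=12
14. q=(20,6) nearest=4 d=7 new=(16,6) → blocked by [16,20]×[1,8], reject
15. q=(19,39) nearest=8 d=22 new=(17,20) → blocked by [15,22]×[11,20], reject
16. q=(5,27) nearest=8 d=10 new=(11,20) → add node 10 parent=8 cost=18
17. q=(16,9) nearest=4 d=3 new=(16,9) → add node 11 parent=4 cost=15
18. q=(6,45) nearest=10 d=25 new=(8,23) → add node 12 parent=10 cost=21
19. q=(30,44) nearest=12 d=22 new=(11,26) → add node 13 parent=12 cost=24
20. q=(9,26) nearest=13 d=2 new=(9,26) → add node 14 parent=13 cost=26
21. q=(13,19) nearest=8 d=2 new=(13,19) → add node 15 parent=8 cost=17
22. q=(22,43) nearest=13 d=17 new=(14,29) → blocked by [12,14]×[24,27], reject
23. q=(14,32) nearest=13 d=6 new=(14,29) → blocked by [12,14]×[24,27], reject
24. q=(29,39) nearest=13 d=18 new=(14,29) → blocked by [12,14]×[24,27], reject
25. q=(28,42) nearest=13 d=17 new=(14,29) → blocked by [12,14]×[24,27], reject
26. q=(6,18) nearest=5 d=5 new=(8,17) → add node 16 parent=5 cost=15
27. q=(23,29) nearest=15 d=10 new=(16,22) → add node 17 parent=15 cost=20
28. q=(28,33) nearest=17 d=12 new=(19,25) → add node 18 parent=17 cost=23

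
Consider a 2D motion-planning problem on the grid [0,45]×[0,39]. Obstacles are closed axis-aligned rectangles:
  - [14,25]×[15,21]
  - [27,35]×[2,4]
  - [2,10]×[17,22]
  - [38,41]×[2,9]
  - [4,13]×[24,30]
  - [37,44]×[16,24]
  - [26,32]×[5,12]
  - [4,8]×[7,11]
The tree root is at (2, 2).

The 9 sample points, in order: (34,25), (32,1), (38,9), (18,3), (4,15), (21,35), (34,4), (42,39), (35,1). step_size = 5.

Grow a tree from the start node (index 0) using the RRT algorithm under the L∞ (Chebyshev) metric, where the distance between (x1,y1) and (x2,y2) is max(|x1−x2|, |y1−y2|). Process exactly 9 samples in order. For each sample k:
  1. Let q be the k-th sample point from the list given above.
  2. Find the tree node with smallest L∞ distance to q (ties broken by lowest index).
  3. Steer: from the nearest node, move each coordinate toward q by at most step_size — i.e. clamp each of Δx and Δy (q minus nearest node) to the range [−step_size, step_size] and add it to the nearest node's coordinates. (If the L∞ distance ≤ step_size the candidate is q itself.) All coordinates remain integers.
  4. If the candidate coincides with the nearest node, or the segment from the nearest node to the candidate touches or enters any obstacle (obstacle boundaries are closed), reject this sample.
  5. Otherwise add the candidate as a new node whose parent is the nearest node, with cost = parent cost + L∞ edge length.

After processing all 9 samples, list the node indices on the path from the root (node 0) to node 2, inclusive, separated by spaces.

Path: 0 1 2

1. q=(34,25) nearest=0 d=32 new=(7,7) → blocked by [4,8]×[7,11], reject
2. q=(32,1) nearest=0 d=30 new=(7,1) → add node 1 parent=0 cost=5
3. q=(38,9) nearest=1 d=31 new=(12,6) → add node 2 parent=1 cost=10
4. q=(18,3) nearest=2 d=6 new=(17,3) → add node 3 parent=2 cost=15
5. q=(4,15) nearest=2 d=9 new=(7,11) → blocked by [4,8]×[7,11], reject
6. q=(21,35) nearest=2 d=29 new=(17,11) → add node 4 parent=2 cost=15
7. q=(34,4) nearest=3 d=17 new=(22,4) → add node 5 parent=3 cost=20
8. q=(42,39) nearest=4 d=28 new=(22,16) → blocked by [14,25]×[15,21], reject
9. q=(35,1) nearest=5 d=13 new=(27,1) → add node 6 parent=5 cost=25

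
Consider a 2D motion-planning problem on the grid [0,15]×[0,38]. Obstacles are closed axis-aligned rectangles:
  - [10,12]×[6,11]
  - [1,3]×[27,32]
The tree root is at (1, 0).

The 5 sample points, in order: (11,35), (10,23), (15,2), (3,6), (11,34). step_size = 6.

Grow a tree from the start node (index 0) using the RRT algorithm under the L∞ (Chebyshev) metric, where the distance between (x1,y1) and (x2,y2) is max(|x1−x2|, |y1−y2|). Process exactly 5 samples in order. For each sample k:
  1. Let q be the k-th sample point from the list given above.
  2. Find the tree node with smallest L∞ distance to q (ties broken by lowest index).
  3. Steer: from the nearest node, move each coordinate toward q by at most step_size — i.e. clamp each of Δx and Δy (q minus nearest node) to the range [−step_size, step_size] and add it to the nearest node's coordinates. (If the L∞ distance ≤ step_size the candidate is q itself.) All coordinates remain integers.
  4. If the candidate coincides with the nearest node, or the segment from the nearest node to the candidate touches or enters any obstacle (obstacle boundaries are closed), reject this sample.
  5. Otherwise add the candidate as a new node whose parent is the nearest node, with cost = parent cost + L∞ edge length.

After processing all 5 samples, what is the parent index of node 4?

1. q=(11,35) nearest=0 d=35 new=(7,6) → add node 1 parent=0 cost=6
2. q=(10,23) nearest=1 d=17 new=(10,12) → add node 2 parent=1 cost=12
3. q=(15,2) nearest=1 d=8 new=(13,2) → add node 3 parent=1 cost=12
4. q=(3,6) nearest=1 d=4 new=(3,6) → add node 4 parent=1 cost=10
5. q=(11,34) nearest=2 d=22 new=(11,18) → add node 5 parent=2 cost=18

Parent of node 4: 1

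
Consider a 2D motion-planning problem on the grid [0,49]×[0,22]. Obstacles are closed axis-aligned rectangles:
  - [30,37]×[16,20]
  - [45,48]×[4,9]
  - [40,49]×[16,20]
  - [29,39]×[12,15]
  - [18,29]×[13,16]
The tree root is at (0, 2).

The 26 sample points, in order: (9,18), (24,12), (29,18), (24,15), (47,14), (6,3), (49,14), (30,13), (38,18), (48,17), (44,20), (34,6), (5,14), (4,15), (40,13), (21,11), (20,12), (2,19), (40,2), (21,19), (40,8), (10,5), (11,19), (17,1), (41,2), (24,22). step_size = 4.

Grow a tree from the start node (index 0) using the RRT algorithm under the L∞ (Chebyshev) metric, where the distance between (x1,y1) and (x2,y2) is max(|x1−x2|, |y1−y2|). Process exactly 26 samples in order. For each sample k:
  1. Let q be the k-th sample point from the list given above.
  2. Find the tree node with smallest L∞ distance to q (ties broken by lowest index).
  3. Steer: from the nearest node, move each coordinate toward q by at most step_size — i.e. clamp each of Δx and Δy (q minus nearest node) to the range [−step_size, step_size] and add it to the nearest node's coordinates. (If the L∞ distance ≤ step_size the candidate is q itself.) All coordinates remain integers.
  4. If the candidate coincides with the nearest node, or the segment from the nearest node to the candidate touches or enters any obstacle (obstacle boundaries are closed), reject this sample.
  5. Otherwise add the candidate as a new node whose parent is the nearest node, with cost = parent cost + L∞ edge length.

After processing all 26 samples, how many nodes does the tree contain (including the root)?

1. q=(9,18) nearest=0 d=16 new=(4,6) → add node 1 parent=0 cost=4
2. q=(24,12) nearest=1 d=20 new=(8,10) → add node 2 parent=1 cost=8
3. q=(29,18) nearest=2 d=21 new=(12,14) → add node 3 parent=2 cost=12
4. q=(24,15) nearest=3 d=12 new=(16,15) → add node 4 parent=3 cost=16
5. q=(47,14) nearest=4 d=31 new=(20,14) → blocked by [18,29]×[13,16], reject
6. q=(6,3) nearest=1 d=3 new=(6,3) → add node 5 parent=1 cost=7
7. q=(49,14) nearest=4 d=33 new=(20,14) → blocked by [18,29]×[13,16], reject
8. q=(30,13) nearest=4 d=14 new=(20,13) → blocked by [18,29]×[13,16], reject
9. q=(38,18) nearest=4 d=22 new=(20,18) → add node 6 parent=4 cost=20
10. q=(48,17) nearest=6 d=28 new=(24,17) → add node 7 parent=6 cost=24
11. q=(44,20) nearest=7 d=20 new=(28,20) → add node 8 parent=7 cost=28
12. q=(34,6) nearest=7 d=11 new=(28,13) → blocked by [18,29]×[13,16], reject
13. q=(5,14) nearest=2 d=4 new=(5,14) → add node 9 parent=2 cost=12
14. q=(4,15) nearest=9 d=1 new=(4,15) → add node 10 parent=9 cost=13
15. q=(40,13) nearest=8 d=12 new=(32,16) → blocked by [30,37]×[16,20], reject
16. q=(21,11) nearest=4 d=5 new=(20,11) → blocked by [18,29]×[13,16], reject
17. q=(20,12) nearest=4 d=4 new=(20,12) → blocked by [18,29]×[13,16], reject
18. q=(2,19) nearest=10 d=4 new=(2,19) → add node 11 parent=10 cost=17
19. q=(40,2) nearest=7 d=16 new=(28,13) → blocked by [18,29]×[13,16], reject
20. q=(21,19) nearest=6 d=1 new=(21,19) → add node 12 parent=6 cost=21
21. q=(40,8) nearest=8 d=12 new=(32,16) → blocked by [30,37]×[16,20], reject
22. q=(10,5) nearest=5 d=4 new=(10,5) → add node 13 parent=5 cost=11
23. q=(11,19) nearest=3 d=5 new=(11,18) → add node 14 parent=3 cost=16
24. q=(17,1) nearest=13 d=7 new=(14,1) → add node 15 parent=13 cost=15
25. q=(41,2) nearest=7 d=17 new=(28,13) → blocked by [18,29]×[13,16], reject
26. q=(24,22) nearest=12 d=3 new=(24,22) → add node 16 parent=12 cost=24

Node count: 17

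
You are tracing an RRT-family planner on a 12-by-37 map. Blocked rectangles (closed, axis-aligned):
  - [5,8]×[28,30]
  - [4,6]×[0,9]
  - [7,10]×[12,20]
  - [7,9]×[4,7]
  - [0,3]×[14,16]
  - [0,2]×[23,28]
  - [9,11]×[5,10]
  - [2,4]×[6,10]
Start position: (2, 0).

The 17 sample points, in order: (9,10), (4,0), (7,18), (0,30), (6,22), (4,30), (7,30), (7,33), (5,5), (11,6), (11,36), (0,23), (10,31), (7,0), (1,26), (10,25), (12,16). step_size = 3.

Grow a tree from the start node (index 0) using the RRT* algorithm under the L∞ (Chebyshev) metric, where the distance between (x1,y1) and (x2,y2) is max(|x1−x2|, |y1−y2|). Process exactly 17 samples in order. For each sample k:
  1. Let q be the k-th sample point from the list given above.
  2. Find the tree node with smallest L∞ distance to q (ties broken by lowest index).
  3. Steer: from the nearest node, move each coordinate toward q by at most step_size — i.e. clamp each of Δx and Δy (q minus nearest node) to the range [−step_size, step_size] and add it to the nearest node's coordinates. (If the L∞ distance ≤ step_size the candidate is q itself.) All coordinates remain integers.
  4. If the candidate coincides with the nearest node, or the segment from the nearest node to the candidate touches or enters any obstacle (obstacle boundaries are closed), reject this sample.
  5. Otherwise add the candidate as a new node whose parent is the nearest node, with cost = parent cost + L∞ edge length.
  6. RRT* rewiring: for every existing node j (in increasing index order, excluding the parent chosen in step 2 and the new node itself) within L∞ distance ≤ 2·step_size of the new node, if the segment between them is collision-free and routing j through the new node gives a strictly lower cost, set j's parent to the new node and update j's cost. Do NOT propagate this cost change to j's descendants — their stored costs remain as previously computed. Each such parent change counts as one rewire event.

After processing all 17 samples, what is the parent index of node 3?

1. q=(9,10) nearest=0 d=10 new=(5,3) → blocked by [4,6]×[0,9], reject
2. q=(4,0) nearest=0 d=2 new=(4,0) → blocked by [4,6]×[0,9], reject
3. q=(7,18) nearest=0 d=18 new=(5,3) → blocked by [4,6]×[0,9], reject
4. q=(0,30) nearest=0 d=30 new=(0,3) → add node 1 parent=0 cost=3
5. q=(6,22) nearest=1 d=19 new=(3,6) → blocked by [2,4]×[6,10], reject
6. q=(4,30) nearest=1 d=27 new=(3,6) → blocked by [2,4]×[6,10], reject
7. q=(7,30) nearest=1 d=27 new=(3,6) → blocked by [2,4]×[6,10], reject
8. q=(7,33) nearest=1 d=30 new=(3,6) → blocked by [2,4]×[6,10], reject
9. q=(5,5) nearest=0 d=5 new=(5,3) → blocked by [4,6]×[0,9], reject
10. q=(11,6) nearest=0 d=9 new=(5,3) → blocked by [4,6]×[0,9], reject
11. q=(11,36) nearest=1 d=33 new=(3,6) → blocked by [2,4]×[6,10], reject
12. q=(0,23) nearest=1 d=20 new=(0,6) → add node 2 parent=1 cost=6
13. q=(10,31) nearest=2 d=25 new=(3,9) → blocked by [2,4]×[6,10], reject
14. q=(7,0) nearest=0 d=5 new=(5,0) → blocked by [4,6]×[0,9], reject
15. q=(1,26) nearest=2 d=20 new=(1,9) → add node 3 parent=2 cost=9
16. q=(10,25) nearest=3 d=16 new=(4,12) → blocked by [2,4]×[6,10], reject
17. q=(12,16) nearest=3 d=11 new=(4,12) → blocked by [2,4]×[6,10], reject

Parent of node 3: 2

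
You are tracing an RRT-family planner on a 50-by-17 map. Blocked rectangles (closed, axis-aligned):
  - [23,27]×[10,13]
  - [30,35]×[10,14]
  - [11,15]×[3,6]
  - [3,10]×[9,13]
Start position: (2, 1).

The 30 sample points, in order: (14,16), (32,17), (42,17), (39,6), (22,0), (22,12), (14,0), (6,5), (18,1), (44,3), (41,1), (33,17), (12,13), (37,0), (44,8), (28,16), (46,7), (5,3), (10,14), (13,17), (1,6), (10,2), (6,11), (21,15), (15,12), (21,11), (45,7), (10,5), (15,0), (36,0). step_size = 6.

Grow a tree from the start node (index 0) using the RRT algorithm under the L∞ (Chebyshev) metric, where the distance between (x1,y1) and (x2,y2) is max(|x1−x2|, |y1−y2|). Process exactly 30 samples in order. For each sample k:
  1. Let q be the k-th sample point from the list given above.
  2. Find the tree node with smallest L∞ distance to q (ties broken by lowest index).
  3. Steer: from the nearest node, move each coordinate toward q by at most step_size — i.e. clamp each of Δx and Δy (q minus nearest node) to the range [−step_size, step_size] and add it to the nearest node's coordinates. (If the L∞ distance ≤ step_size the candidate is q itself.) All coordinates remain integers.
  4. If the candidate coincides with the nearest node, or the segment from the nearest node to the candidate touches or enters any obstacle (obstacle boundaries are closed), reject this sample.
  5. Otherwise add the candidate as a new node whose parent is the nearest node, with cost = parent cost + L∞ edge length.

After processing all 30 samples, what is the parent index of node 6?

1. q=(14,16) nearest=0 d=15 new=(8,7) → add node 1 parent=0 cost=6
2. q=(32,17) nearest=1 d=24 new=(14,13) → blocked by [3,10]×[9,13], reject
3. q=(42,17) nearest=1 d=34 new=(14,13) → blocked by [3,10]×[9,13], reject
4. q=(39,6) nearest=1 d=31 new=(14,6) → blocked by [11,15]×[3,6], reject
5. q=(22,0) nearest=1 d=14 new=(14,1) → blocked by [11,15]×[3,6], reject
6. q=(22,12) nearest=1 d=14 new=(14,12) → add node 2 parent=1 cost=12
7. q=(14,0) nearest=1 d=7 new=(14,1) → blocked by [11,15]×[3,6], reject
8. q=(6,5) nearest=1 d=2 new=(6,5) → add node 3 parent=1 cost=8
9. q=(18,1) nearest=1 d=10 new=(14,1) → blocked by [11,15]×[3,6], reject
10. q=(44,3) nearest=2 d=30 new=(20,6) → add node 4 parent=2 cost=18
11. q=(41,1) nearest=4 d=21 new=(26,1) → add node 5 parent=4 cost=24
12. q=(33,17) nearest=4 d=13 new=(26,12) → blocked by [23,27]×[10,13], reject
13. q=(12,13) nearest=2 d=2 new=(12,13) → add node 6 parent=2 cost=14
14. q=(37,0) nearest=5 d=11 new=(32,0) → add node 7 parent=5 cost=30
15. q=(44,8) nearest=7 d=12 new=(38,6) → add node 8 parent=7 cost=36
16. q=(28,16) nearest=4 d=10 new=(26,12) → blocked by [23,27]×[10,13], reject
17. q=(46,7) nearest=8 d=8 new=(44,7) → add node 9 parent=8 cost=42
18. q=(5,3) nearest=3 d=2 new=(5,3) → add node 10 parent=3 cost=10
19. q=(10,14) nearest=6 d=2 new=(10,14) → add node 11 parent=6 cost=16
20. q=(13,17) nearest=11 d=3 new=(13,17) → add node 12 parent=11 cost=19
21. q=(1,6) nearest=10 d=4 new=(1,6) → add node 13 parent=10 cost=14
22. q=(10,2) nearest=3 d=4 new=(10,2) → add node 14 parent=3 cost=12
23. q=(6,11) nearest=1 d=4 new=(6,11) → blocked by [3,10]×[9,13], reject
24. q=(21,15) nearest=2 d=7 new=(20,15) → add node 15 parent=2 cost=18
25. q=(15,12) nearest=2 d=1 new=(15,12) → add node 16 parent=2 cost=13
26. q=(21,11) nearest=15 d=4 new=(21,11) → add node 17 parent=15 cost=22
27. q=(45,7) nearest=9 d=1 new=(45,7) → add node 18 parent=9 cost=43
28. q=(10,5) nearest=1 d=2 new=(10,5) → add node 19 parent=1 cost=8
29. q=(15,0) nearest=14 d=5 new=(15,0) → add node 20 parent=14 cost=17
30. q=(36,0) nearest=7 d=4 new=(36,0) → add node 21 parent=7 cost=34

Parent of node 6: 2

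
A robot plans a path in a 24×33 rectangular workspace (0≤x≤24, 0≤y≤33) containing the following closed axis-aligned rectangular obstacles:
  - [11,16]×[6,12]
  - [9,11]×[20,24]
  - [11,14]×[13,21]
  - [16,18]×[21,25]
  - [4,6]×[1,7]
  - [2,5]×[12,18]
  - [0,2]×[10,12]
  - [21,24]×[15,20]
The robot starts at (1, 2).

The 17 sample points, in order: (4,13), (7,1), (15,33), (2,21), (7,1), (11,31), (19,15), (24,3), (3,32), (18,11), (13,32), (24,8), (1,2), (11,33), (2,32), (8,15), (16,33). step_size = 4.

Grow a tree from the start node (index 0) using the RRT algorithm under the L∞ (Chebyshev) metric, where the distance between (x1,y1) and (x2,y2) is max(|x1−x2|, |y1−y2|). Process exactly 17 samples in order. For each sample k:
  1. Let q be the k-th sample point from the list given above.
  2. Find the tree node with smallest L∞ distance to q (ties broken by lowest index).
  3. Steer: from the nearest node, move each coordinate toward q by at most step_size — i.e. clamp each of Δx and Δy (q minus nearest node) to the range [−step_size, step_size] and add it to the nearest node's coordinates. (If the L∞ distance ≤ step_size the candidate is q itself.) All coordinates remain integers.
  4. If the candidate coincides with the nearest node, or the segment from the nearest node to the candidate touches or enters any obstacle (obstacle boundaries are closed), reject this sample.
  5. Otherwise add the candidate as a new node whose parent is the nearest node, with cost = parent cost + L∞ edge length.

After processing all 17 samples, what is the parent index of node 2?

1. q=(4,13) nearest=0 d=11 new=(4,6) → blocked by [4,6]×[1,7], reject
2. q=(7,1) nearest=0 d=6 new=(5,1) → blocked by [4,6]×[1,7], reject
3. q=(15,33) nearest=0 d=31 new=(5,6) → blocked by [4,6]×[1,7], reject
4. q=(2,21) nearest=0 d=19 new=(2,6) → add node 1 parent=0 cost=4
5. q=(7,1) nearest=1 d=5 new=(6,2) → blocked by [4,6]×[1,7], reject
6. q=(11,31) nearest=1 d=25 new=(6,10) → add node 2 parent=1 cost=8
7. q=(19,15) nearest=2 d=13 new=(10,14) → add node 3 parent=2 cost=12
8. q=(24,3) nearest=3 d=14 new=(14,10) → blocked by [11,16]×[6,12], reject
9. q=(3,32) nearest=3 d=18 new=(6,18) → add node 4 parent=3 cost=16
10. q=(18,11) nearest=3 d=8 new=(14,11) → blocked by [11,16]×[6,12], reject
11. q=(13,32) nearest=4 d=14 new=(10,22) → blocked by [9,11]×[20,24], reject
12. q=(24,8) nearest=3 d=14 new=(14,10) → blocked by [11,16]×[6,12], reject
13. q=(1,2) nearest=0 d=0 → coincident, reject
14. q=(11,33) nearest=4 d=15 new=(10,22) → blocked by [9,11]×[20,24], reject
15. q=(2,32) nearest=4 d=14 new=(2,22) → add node 5 parent=4 cost=20
16. q=(8,15) nearest=3 d=2 new=(8,15) → add node 6 parent=3 cost=14
17. q=(16,33) nearest=5 d=14 new=(6,26) → add node 7 parent=5 cost=24

Parent of node 2: 1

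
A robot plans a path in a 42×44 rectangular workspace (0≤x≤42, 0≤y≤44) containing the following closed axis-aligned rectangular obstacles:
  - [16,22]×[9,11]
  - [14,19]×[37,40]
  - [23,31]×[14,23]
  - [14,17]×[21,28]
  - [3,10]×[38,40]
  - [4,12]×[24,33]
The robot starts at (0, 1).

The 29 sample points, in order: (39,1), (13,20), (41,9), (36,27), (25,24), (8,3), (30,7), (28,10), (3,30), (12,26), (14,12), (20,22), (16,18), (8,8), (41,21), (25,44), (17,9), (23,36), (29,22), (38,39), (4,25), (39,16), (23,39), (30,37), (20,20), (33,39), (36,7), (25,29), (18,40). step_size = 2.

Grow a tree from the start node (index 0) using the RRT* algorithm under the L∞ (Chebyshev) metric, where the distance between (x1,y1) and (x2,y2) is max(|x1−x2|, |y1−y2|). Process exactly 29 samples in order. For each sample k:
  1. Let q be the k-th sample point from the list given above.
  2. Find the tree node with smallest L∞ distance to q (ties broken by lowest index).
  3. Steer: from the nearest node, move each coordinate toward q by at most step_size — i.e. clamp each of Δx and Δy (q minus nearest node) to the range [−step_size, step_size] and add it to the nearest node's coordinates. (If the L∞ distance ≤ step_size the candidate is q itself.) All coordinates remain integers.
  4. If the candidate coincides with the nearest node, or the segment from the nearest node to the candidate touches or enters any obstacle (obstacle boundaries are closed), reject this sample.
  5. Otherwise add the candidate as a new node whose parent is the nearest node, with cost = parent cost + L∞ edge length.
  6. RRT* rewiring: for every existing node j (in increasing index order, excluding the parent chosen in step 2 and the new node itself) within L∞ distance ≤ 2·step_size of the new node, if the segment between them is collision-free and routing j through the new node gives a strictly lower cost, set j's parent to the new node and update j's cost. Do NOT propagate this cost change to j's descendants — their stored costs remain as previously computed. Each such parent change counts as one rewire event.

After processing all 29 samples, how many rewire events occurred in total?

1. q=(39,1) nearest=0 d=39 new=(2,1) → add node 1 parent=0 cost=2
2. q=(13,20) nearest=0 d=19 new=(2,3) → add node 2 parent=0 cost=2
3. q=(41,9) nearest=1 d=39 new=(4,3) → add node 3 parent=1 cost=4
4. q=(36,27) nearest=3 d=32 new=(6,5) → add node 4 parent=3 cost=6
5. q=(25,24) nearest=4 d=19 new=(8,7) → add node 5 parent=4 cost=8
6. q=(8,3) nearest=4 d=2 new=(8,3) → add node 6 parent=4 cost=8
7. q=(30,7) nearest=5 d=22 new=(10,7) → add node 7 parent=5 cost=10
8. q=(28,10) nearest=7 d=18 new=(12,9) → add node 8 parent=7 cost=12
9. q=(3,30) nearest=8 d=21 new=(10,11) → add node 9 parent=8 cost=14
10. q=(12,26) nearest=9 d=15 new=(12,13) → add node 10 parent=9 cost=16
11. q=(14,12) nearest=10 d=2 new=(14,12) → add node 11 parent=10 cost=18
12. q=(20,22) nearest=10 d=9 new=(14,15) → add node 12 parent=10 cost=18
13. q=(16,18) nearest=12 d=3 new=(16,17) → add node 13 parent=12 cost=20
14. q=(8,8) nearest=5 d=1 new=(8,8) → add node 14 parent=5 cost=9; rewire 9→14 (12<14)
15. q=(41,21) nearest=13 d=25 new=(18,19) → add node 15 parent=13 cost=22
16. q=(25,44) nearest=15 d=25 new=(20,21) → add node 16 parent=15 cost=24
17. q=(17,9) nearest=11 d=3 new=(16,10) → blocked by [16,22]×[9,11], reject
18. q=(23,36) nearest=16 d=15 new=(22,23) → add node 17 parent=16 cost=26
19. q=(29,22) nearest=17 d=7 new=(24,22) → blocked by [23,31]×[14,23], reject
20. q=(38,39) nearest=17 d=16 new=(24,25) → add node 18 parent=17 cost=28
21. q=(4,25) nearest=12 d=10 new=(12,17) → add node 19 parent=12 cost=20
22. q=(39,16) nearest=18 d=15 new=(26,23) → blocked by [23,31]×[14,23], reject
23. q=(23,39) nearest=18 d=14 new=(23,27) → add node 20 parent=18 cost=30
24. q=(30,37) nearest=20 d=10 new=(25,29) → add node 21 parent=20 cost=32
25. q=(20,20) nearest=16 d=1 new=(20,20) → add node 22 parent=16 cost=25
26. q=(33,39) nearest=21 d=10 new=(27,31) → add node 23 parent=21 cost=34
27. q=(36,7) nearest=16 d=16 new=(22,19) → add node 24 parent=16 cost=26
28. q=(25,29) nearest=21 d=0 → coincident, reject
29. q=(18,40) nearest=23 d=9 new=(25,33) → add node 25 parent=23 cost=36

Rewire events: 1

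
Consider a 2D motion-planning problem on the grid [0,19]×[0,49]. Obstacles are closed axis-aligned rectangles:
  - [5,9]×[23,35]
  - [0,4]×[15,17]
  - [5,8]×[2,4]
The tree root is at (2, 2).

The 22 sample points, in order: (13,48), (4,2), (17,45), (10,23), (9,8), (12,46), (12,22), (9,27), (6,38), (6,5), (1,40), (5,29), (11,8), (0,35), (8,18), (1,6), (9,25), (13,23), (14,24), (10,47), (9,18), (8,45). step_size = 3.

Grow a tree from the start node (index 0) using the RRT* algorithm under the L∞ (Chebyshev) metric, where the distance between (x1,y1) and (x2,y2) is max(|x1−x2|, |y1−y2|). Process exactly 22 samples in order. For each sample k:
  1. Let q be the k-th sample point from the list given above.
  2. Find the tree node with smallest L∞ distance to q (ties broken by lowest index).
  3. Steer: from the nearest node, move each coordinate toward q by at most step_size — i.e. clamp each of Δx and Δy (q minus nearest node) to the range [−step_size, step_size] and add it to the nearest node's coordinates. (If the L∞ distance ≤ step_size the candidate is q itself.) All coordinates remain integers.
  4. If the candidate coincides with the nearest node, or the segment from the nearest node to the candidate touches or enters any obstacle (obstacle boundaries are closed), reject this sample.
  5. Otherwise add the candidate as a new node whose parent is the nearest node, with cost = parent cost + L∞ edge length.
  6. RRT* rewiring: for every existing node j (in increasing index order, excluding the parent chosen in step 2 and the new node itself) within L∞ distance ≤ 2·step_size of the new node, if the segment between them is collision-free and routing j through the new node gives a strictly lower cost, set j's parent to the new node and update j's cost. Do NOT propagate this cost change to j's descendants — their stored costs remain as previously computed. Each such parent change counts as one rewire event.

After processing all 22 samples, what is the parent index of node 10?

Parent of node 10: 5

1. q=(13,48) nearest=0 d=46 new=(5,5) → add node 1 parent=0 cost=3
2. q=(4,2) nearest=0 d=2 new=(4,2) → add node 2 parent=0 cost=2
3. q=(17,45) nearest=1 d=40 new=(8,8) → add node 3 parent=1 cost=6
4. q=(10,23) nearest=3 d=15 new=(10,11) → add node 4 parent=3 cost=9
5. q=(9,8) nearest=3 d=1 new=(9,8) → add node 5 parent=3 cost=7
6. q=(12,46) nearest=4 d=35 new=(12,14) → add node 6 parent=4 cost=12
7. q=(12,22) nearest=6 d=8 new=(12,17) → add node 7 parent=6 cost=15
8. q=(9,27) nearest=7 d=10 new=(9,20) → add node 8 parent=7 cost=18
9. q=(6,38) nearest=8 d=18 new=(6,23) → blocked by [5,9]×[23,35], reject
10. q=(6,5) nearest=1 d=1 new=(6,5) → add node 9 parent=1 cost=4
11. q=(1,40) nearest=8 d=20 new=(6,23) → blocked by [5,9]×[23,35], reject
12. q=(5,29) nearest=8 d=9 new=(6,23) → blocked by [5,9]×[23,35], reject
13. q=(11,8) nearest=5 d=2 new=(11,8) → add node 10 parent=5 cost=9
14. q=(0,35) nearest=8 d=15 new=(6,23) → blocked by [5,9]×[23,35], reject
15. q=(8,18) nearest=8 d=2 new=(8,18) → add node 11 parent=8 cost=20
16. q=(1,6) nearest=0 d=4 new=(1,5) → add node 12 parent=0 cost=3
17. q=(9,25) nearest=8 d=5 new=(9,23) → blocked by [5,9]×[23,35], reject
18. q=(13,23) nearest=8 d=4 new=(12,23) → add node 13 parent=8 cost=21
19. q=(14,24) nearest=13 d=2 new=(14,24) → add node 14 parent=13 cost=23
20. q=(10,47) nearest=14 d=23 new=(11,27) → add node 15 parent=14 cost=26
21. q=(9,18) nearest=11 d=1 new=(9,18) → add node 16 parent=11 cost=21
22. q=(8,45) nearest=15 d=18 new=(8,30) → blocked by [5,9]×[23,35], reject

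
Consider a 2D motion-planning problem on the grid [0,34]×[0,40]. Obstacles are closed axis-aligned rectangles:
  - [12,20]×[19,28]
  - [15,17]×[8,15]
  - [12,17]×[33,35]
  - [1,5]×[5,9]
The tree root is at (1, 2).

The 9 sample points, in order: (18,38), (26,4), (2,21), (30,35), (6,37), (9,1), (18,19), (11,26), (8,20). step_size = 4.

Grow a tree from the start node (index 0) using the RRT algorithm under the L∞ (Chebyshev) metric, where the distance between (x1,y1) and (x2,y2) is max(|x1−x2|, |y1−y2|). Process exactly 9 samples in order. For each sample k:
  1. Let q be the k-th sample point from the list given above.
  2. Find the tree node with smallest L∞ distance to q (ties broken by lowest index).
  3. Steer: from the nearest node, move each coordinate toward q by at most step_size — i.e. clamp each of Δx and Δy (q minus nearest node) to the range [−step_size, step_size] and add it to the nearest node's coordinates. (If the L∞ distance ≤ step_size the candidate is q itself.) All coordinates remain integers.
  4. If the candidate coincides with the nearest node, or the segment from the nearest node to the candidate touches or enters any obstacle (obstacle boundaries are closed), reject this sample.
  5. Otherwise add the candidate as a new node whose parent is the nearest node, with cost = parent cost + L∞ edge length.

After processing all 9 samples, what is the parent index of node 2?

Parent of node 2: 1

1. q=(18,38) nearest=0 d=36 new=(5,6) → blocked by [1,5]×[5,9], reject
2. q=(26,4) nearest=0 d=25 new=(5,4) → add node 1 parent=0 cost=4
3. q=(2,21) nearest=1 d=17 new=(2,8) → blocked by [1,5]×[5,9], reject
4. q=(30,35) nearest=1 d=31 new=(9,8) → add node 2 parent=1 cost=8
5. q=(6,37) nearest=2 d=29 new=(6,12) → add node 3 parent=2 cost=12
6. q=(9,1) nearest=1 d=4 new=(9,1) → add node 4 parent=1 cost=8
7. q=(18,19) nearest=2 d=11 new=(13,12) → add node 5 parent=2 cost=12
8. q=(11,26) nearest=3 d=14 new=(10,16) → add node 6 parent=3 cost=16
9. q=(8,20) nearest=6 d=4 new=(8,20) → add node 7 parent=6 cost=20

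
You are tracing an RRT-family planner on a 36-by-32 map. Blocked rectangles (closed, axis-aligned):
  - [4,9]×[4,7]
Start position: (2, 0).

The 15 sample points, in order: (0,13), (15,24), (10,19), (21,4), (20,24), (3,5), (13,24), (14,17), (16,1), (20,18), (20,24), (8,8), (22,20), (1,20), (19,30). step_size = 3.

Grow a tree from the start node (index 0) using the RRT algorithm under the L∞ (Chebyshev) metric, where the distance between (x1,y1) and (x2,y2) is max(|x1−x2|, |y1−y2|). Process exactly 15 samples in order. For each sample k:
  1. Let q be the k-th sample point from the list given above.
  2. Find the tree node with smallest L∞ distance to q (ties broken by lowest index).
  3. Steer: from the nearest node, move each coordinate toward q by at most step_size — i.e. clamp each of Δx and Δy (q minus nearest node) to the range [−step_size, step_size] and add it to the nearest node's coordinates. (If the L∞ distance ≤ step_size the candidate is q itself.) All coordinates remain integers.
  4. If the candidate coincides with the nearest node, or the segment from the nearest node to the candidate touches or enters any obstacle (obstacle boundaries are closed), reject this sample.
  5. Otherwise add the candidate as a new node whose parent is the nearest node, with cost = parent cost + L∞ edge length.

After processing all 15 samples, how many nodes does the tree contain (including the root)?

Node count: 6

1. q=(0,13) nearest=0 d=13 new=(0,3) → add node 1 parent=0 cost=3
2. q=(15,24) nearest=1 d=21 new=(3,6) → add node 2 parent=1 cost=6
3. q=(10,19) nearest=2 d=13 new=(6,9) → blocked by [4,9]×[4,7], reject
4. q=(21,4) nearest=2 d=18 new=(6,4) → blocked by [4,9]×[4,7], reject
5. q=(20,24) nearest=2 d=18 new=(6,9) → blocked by [4,9]×[4,7], reject
6. q=(3,5) nearest=2 d=1 new=(3,5) → add node 3 parent=2 cost=7
7. q=(13,24) nearest=2 d=18 new=(6,9) → blocked by [4,9]×[4,7], reject
8. q=(14,17) nearest=2 d=11 new=(6,9) → blocked by [4,9]×[4,7], reject
9. q=(16,1) nearest=2 d=13 new=(6,3) → blocked by [4,9]×[4,7], reject
10. q=(20,18) nearest=2 d=17 new=(6,9) → blocked by [4,9]×[4,7], reject
11. q=(20,24) nearest=2 d=18 new=(6,9) → blocked by [4,9]×[4,7], reject
12. q=(8,8) nearest=2 d=5 new=(6,8) → blocked by [4,9]×[4,7], reject
13. q=(22,20) nearest=2 d=19 new=(6,9) → blocked by [4,9]×[4,7], reject
14. q=(1,20) nearest=2 d=14 new=(1,9) → add node 4 parent=2 cost=9
15. q=(19,30) nearest=4 d=21 new=(4,12) → add node 5 parent=4 cost=12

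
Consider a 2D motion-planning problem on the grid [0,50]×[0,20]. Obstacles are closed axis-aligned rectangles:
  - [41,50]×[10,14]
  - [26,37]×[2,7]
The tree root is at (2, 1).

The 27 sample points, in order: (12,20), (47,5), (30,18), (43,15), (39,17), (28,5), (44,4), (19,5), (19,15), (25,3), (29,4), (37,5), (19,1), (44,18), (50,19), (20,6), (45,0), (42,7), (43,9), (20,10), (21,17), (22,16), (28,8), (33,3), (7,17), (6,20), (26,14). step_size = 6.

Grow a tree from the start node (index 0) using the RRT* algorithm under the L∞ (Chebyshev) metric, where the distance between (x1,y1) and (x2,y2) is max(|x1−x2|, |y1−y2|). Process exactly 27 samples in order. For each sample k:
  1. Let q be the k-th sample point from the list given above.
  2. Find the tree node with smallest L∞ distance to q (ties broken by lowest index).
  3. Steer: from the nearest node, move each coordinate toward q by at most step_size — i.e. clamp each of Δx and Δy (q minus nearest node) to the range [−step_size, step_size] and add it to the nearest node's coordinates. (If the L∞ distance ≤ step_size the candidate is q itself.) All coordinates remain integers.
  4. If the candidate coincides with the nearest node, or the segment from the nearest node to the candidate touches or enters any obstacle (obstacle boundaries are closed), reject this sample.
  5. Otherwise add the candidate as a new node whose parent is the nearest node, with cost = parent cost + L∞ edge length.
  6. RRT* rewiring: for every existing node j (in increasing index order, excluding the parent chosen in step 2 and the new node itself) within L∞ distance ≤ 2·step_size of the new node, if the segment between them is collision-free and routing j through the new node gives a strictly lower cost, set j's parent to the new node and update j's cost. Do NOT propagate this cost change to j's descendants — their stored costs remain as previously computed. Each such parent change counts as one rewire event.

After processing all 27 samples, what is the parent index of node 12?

1. q=(12,20) nearest=0 d=19 new=(8,7) → add node 1 parent=0 cost=6
2. q=(47,5) nearest=1 d=39 new=(14,5) → add node 2 parent=1 cost=12
3. q=(30,18) nearest=2 d=16 new=(20,11) → add node 3 parent=2 cost=18
4. q=(43,15) nearest=3 d=23 new=(26,15) → add node 4 parent=3 cost=24
5. q=(39,17) nearest=4 d=13 new=(32,17) → add node 5 parent=4 cost=30
6. q=(28,5) nearest=3 d=8 new=(26,5) → blocked by [26,37]×[2,7], reject
7. q=(44,4) nearest=5 d=13 new=(38,11) → add node 6 parent=5 cost=36
8. q=(19,5) nearest=2 d=5 new=(19,5) → add node 7 parent=2 cost=17
9. q=(19,15) nearest=3 d=4 new=(19,15) → add node 8 parent=3 cost=22
10. q=(25,3) nearest=7 d=6 new=(25,3) → add node 9 parent=7 cost=23
11. q=(29,4) nearest=9 d=4 new=(29,4) → blocked by [26,37]×[2,7], reject
12. q=(37,5) nearest=6 d=6 new=(37,5) → blocked by [26,37]×[2,7], reject
13. q=(19,1) nearest=7 d=4 new=(19,1) → add node 10 parent=7 cost=21
14. q=(44,18) nearest=6 d=7 new=(44,17) → blocked by [41,50]×[10,14], reject
15. q=(50,19) nearest=6 d=12 new=(44,17) → blocked by [41,50]×[10,14], reject
16. q=(20,6) nearest=7 d=1 new=(20,6) → add node 11 parent=7 cost=18
17. q=(45,0) nearest=6 d=11 new=(44,5) → add node 12 parent=6 cost=42
18. q=(42,7) nearest=12 d=2 new=(42,7) → add node 13 parent=12 cost=44
19. q=(43,9) nearest=13 d=2 new=(43,9) → add node 14 parent=13 cost=46
20. q=(20,10) nearest=3 d=1 new=(20,10) → add node 15 parent=3 cost=19
21. q=(21,17) nearest=8 d=2 new=(21,17) → add node 16 parent=8 cost=24
22. q=(22,16) nearest=16 d=1 new=(22,16) → add node 17 parent=16 cost=25
23. q=(28,8) nearest=9 d=5 new=(28,8) → blocked by [26,37]×[2,7], reject
24. q=(33,3) nearest=6 d=8 new=(33,5) → blocked by [26,37]×[2,7], reject
25. q=(7,17) nearest=1 d=10 new=(7,13) → add node 18 parent=1 cost=12
26. q=(6,20) nearest=18 d=7 new=(6,19) → add node 19 parent=18 cost=18
27. q=(26,14) nearest=4 d=1 new=(26,14) → add node 20 parent=4 cost=25

Parent of node 12: 6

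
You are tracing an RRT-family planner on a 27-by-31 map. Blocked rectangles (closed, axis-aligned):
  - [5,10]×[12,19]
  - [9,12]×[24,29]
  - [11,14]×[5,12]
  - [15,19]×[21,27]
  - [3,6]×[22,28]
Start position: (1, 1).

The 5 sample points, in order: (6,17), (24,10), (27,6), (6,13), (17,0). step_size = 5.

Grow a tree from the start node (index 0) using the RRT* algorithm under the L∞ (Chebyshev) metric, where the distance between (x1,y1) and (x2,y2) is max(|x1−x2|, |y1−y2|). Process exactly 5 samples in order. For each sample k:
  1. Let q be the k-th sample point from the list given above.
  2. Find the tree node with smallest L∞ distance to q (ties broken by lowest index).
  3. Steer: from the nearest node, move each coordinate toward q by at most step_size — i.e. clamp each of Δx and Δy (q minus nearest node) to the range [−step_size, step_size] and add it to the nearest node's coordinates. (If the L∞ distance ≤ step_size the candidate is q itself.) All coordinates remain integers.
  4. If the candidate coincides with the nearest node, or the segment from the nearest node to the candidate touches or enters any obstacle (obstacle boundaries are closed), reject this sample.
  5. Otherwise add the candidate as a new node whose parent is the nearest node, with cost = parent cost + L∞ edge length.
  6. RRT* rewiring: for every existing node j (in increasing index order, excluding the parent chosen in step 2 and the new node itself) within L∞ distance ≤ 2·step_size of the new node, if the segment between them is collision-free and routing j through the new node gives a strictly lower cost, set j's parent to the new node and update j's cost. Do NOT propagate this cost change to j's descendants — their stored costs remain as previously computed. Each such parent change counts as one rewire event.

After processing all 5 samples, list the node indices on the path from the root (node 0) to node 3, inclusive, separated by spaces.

1. q=(6,17) nearest=0 d=16 new=(6,6) → add node 1 parent=0 cost=5
2. q=(24,10) nearest=1 d=18 new=(11,10) → blocked by [11,14]×[5,12], reject
3. q=(27,6) nearest=1 d=21 new=(11,6) → blocked by [11,14]×[5,12], reject
4. q=(6,13) nearest=1 d=7 new=(6,11) → add node 2 parent=1 cost=10
5. q=(17,0) nearest=1 d=11 new=(11,1) → add node 3 parent=1 cost=10

Path: 0 1 3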